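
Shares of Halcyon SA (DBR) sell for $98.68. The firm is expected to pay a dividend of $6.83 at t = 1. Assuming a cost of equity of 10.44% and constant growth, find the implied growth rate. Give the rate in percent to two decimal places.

From P₀ = D₁/(r − g), the implied growth is g = r − D₁/P₀.
g = 0.1044 − 6.83/98.68 = 0.1044 − 0.06921 = 0.03519

3.52%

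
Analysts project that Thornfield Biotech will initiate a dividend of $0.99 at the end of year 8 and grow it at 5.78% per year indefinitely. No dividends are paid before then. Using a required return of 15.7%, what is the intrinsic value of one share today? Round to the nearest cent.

Deferred-dividend DDM. At t=7 the remaining stream is a growing perpetuity with first payment D_8 = 0.99.
V_7 = D_8/(r−g) = 0.99/(0.157−0.0578) = 9.9798
P₀ = V_7/(1+r)^7 = 9.9798/(1+0.157)^7 = 3.5958

$3.60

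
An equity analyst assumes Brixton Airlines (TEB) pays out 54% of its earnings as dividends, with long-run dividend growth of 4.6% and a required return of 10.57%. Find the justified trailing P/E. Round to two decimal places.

Justified trailing P/E = b(1+g)/(r−g) = 0.54×(1+0.046)/(0.1057−0.046) = 9.4613

9.46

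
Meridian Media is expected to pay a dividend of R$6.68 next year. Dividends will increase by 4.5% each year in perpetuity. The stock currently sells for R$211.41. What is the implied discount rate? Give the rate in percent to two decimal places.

Rearranging the constant-growth DDM: r = D₁/P₀ + g.
r = 6.6800 / 211.41 + 0.045 = 0.03160 + 0.045 = 0.07660

7.66%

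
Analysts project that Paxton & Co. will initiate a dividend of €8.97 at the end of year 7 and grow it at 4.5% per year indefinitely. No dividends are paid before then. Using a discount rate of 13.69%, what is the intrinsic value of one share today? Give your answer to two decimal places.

Deferred-dividend DDM. At t=6 the remaining stream is a growing perpetuity with first payment D_7 = 8.97.
V_6 = D_7/(r−g) = 8.97/(0.1369−0.045) = 97.6061
P₀ = V_6/(1+r)^6 = 97.6061/(1+0.1369)^6 = 45.2005

€45.20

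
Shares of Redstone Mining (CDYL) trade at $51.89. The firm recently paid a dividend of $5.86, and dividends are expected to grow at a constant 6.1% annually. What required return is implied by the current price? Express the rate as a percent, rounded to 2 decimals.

Rearranging the constant-growth DDM: r = D₁/P₀ + g.
D₁ = 5.86 × (1 + 0.061) = 6.2175.
r = 6.2175 / 51.89 + 0.061 = 0.11982 + 0.061 = 0.18082

18.08%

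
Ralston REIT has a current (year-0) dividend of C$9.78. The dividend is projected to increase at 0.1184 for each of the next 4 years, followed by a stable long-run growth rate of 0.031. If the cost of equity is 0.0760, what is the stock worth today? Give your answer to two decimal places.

C$304.66

Two-stage DDM. Project D₁…D_4 at 0.1184, terminal growth 0.031, discount at r = 0.076.
D_1 = 10.9380
D_2 = 12.2330
D_3 = 13.6814
D_4 = 15.3013
Terminal value at t=4: TV = D_5/(r−g) = 15.7756/(0.076−0.031) = 350.5691
P₀ = 10.9380/(1+0.076)^1 + 12.2330/(1+0.076)^2 + 13.6814/(1+0.076)^3 + 15.3013/(1+0.076)^4 + 350.5691/(1+0.076)^4 = 304.6605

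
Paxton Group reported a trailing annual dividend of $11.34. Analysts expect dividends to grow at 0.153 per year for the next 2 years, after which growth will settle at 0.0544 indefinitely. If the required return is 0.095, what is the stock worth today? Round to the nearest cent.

Two-stage DDM. Project D₁…D_2 at 0.153, terminal growth 0.0544, discount at r = 0.095.
D_1 = 13.0750
D_2 = 15.0755
Terminal value at t=2: TV = D_3/(r−g) = 15.8956/(0.095−0.0544) = 391.5174
P₀ = 13.0750/(1+0.095)^1 + 15.0755/(1+0.095)^2 + 391.5174/(1+0.095)^2 = 351.0436

$351.04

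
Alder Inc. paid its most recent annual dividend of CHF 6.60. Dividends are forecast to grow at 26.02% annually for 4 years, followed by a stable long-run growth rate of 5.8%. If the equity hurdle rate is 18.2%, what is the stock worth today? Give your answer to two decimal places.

CHF 103.83

Two-stage DDM. Project D₁…D_4 at 0.2602, terminal growth 0.058, discount at r = 0.182.
D_1 = 8.3173
D_2 = 10.4815
D_3 = 13.2088
D_4 = 16.6457
Terminal value at t=4: TV = D_5/(r−g) = 17.6111/(0.182−0.058) = 142.0253
P₀ = 8.3173/(1+0.182)^1 + 10.4815/(1+0.182)^2 + 13.2088/(1+0.182)^3 + 16.6457/(1+0.182)^4 + 142.0253/(1+0.182)^4 = 103.8256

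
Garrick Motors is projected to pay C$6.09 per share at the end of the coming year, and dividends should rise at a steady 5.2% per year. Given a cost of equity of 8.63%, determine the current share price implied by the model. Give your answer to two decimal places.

Gordon growth model: P₀ = D₁/(r − g), with D₁ = 6.09 given directly.
P₀ = 6.0900 / (0.0863 − 0.052) = 6.0900 / 0.0343 = 177.5510

C$177.55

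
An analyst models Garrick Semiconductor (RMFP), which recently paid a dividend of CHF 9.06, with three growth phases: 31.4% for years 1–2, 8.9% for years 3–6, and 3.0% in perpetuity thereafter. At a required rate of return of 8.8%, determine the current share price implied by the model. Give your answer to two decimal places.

Three-stage DDM. Project D₁…D_6; terminal Gordon value at t=6 with g = 0.03; discount at r = 0.088.
D_1 = 11.9048
D_2 = 15.6430
D_3 = 17.0352
D_4 = 18.5513
D_5 = 20.2024
D_6 = 22.0004
TV_6 = 22.6604/(0.088−0.03) = 390.6966
P₀ = Σ Dₜ/(1+r)ᵗ + TV_6/(1+r)^6 = 312.6785

CHF 312.68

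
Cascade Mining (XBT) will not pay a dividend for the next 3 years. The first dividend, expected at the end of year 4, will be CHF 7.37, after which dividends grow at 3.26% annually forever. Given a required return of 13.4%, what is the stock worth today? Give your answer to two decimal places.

Deferred-dividend DDM. At t=3 the remaining stream is a growing perpetuity with first payment D_4 = 7.37.
V_3 = D_4/(r−g) = 7.37/(0.134−0.0326) = 72.6824
P₀ = V_3/(1+r)^3 = 72.6824/(1+0.134)^3 = 49.8414

CHF 49.84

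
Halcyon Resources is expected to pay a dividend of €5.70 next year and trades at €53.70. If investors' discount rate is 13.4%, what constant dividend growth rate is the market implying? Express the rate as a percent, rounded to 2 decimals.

2.79%

From P₀ = D₁/(r − g), the implied growth is g = r − D₁/P₀.
g = 0.134 − 5.70/53.70 = 0.134 − 0.10615 = 0.02785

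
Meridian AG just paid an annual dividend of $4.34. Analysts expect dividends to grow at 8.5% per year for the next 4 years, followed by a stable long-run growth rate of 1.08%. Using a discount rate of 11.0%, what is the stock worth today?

$56.78

Two-stage DDM. Project D₁…D_4 at 0.085, terminal growth 0.0108, discount at r = 0.11.
D_1 = 4.7089
D_2 = 5.1092
D_3 = 5.5434
D_4 = 6.0146
Terminal value at t=4: TV = D_5/(r−g) = 6.0796/(0.11−0.0108) = 61.2861
P₀ = 4.7089/(1+0.11)^1 + 5.1092/(1+0.11)^2 + 5.5434/(1+0.11)^3 + 6.0146/(1+0.11)^4 + 61.2861/(1+0.11)^4 = 56.7754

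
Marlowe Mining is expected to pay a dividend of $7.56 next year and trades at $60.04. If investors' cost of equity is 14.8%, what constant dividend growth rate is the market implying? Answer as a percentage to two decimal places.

From P₀ = D₁/(r − g), the implied growth is g = r − D₁/P₀.
g = 0.148 − 7.56/60.04 = 0.148 − 0.12592 = 0.02208

2.21%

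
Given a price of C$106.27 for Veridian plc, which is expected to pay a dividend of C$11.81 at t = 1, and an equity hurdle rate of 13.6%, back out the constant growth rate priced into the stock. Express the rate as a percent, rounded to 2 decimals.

From P₀ = D₁/(r − g), the implied growth is g = r − D₁/P₀.
g = 0.136 − 11.81/106.27 = 0.136 − 0.11113 = 0.02487

2.49%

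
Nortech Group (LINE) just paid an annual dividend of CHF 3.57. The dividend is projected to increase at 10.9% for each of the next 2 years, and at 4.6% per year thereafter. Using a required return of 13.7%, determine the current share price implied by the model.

CHF 45.92

Two-stage DDM. Project D₁…D_2 at 0.109, terminal growth 0.046, discount at r = 0.137.
D_1 = 3.9591
D_2 = 4.3907
Terminal value at t=2: TV = D_3/(r−g) = 4.5926/(0.137−0.046) = 50.4686
P₀ = 3.9591/(1+0.137)^1 + 4.3907/(1+0.137)^2 + 50.4686/(1+0.137)^2 = 45.9176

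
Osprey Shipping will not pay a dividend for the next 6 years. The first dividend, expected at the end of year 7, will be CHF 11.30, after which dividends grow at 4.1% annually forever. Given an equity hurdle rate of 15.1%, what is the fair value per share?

Deferred-dividend DDM. At t=6 the remaining stream is a growing perpetuity with first payment D_7 = 11.30.
V_6 = D_7/(r−g) = 11.30/(0.151−0.041) = 102.7273
P₀ = V_6/(1+r)^6 = 102.7273/(1+0.151)^6 = 44.1808

CHF 44.18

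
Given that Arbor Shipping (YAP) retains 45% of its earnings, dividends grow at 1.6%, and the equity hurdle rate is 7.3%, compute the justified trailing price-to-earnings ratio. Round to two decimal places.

Payout ratio b = 1 − 0.45 = 0.55.
Justified trailing P/E = b(1+g)/(r−g) = 0.55×(1+0.016)/(0.073−0.016) = 9.8035

9.80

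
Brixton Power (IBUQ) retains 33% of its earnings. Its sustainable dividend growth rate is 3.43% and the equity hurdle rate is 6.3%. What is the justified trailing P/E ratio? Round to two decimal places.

Payout ratio b = 1 − 0.33 = 0.67.
Justified trailing P/E = b(1+g)/(r−g) = 0.67×(1+0.0343)/(0.063−0.0343) = 24.1457

24.15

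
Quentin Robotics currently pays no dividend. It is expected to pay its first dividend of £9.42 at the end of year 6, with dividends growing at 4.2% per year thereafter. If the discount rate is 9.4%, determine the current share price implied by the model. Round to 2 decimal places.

£115.60

Deferred-dividend DDM. At t=5 the remaining stream is a growing perpetuity with first payment D_6 = 9.42.
V_5 = D_6/(r−g) = 9.42/(0.094−0.042) = 181.1538
P₀ = V_5/(1+r)^5 = 181.1538/(1+0.094)^5 = 115.6008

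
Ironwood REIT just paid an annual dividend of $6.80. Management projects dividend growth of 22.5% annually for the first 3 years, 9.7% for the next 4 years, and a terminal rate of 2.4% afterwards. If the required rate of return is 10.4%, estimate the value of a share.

$177.70

Three-stage DDM. Project D₁…D_7; terminal Gordon value at t=7 with g = 0.024; discount at r = 0.104.
D_1 = 8.3300
D_2 = 10.2043
D_3 = 12.5002
D_4 = 13.7127
D_5 = 15.0429
D_6 = 16.5020
D_7 = 18.1027
TV_7 = 18.5372/(0.104−0.024) = 231.7147
P₀ = Σ Dₜ/(1+r)ᵗ + TV_7/(1+r)^7 = 177.7048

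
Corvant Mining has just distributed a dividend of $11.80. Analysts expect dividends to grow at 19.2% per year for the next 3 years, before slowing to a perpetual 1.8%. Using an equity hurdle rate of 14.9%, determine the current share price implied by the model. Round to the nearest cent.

Two-stage DDM. Project D₁…D_3 at 0.192, terminal growth 0.018, discount at r = 0.149.
D_1 = 14.0656
D_2 = 16.7662
D_3 = 19.9853
Terminal value at t=3: TV = D_4/(r−g) = 20.3450/(0.149−0.018) = 155.3057
P₀ = 14.0656/(1+0.149)^1 + 16.7662/(1+0.149)^2 + 19.9853/(1+0.149)^3 + 155.3057/(1+0.149)^3 = 140.4992

$140.50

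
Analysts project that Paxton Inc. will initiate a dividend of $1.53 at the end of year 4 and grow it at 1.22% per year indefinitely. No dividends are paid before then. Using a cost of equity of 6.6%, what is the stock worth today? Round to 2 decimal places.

$23.48

Deferred-dividend DDM. At t=3 the remaining stream is a growing perpetuity with first payment D_4 = 1.53.
V_3 = D_4/(r−g) = 1.53/(0.066−0.0122) = 28.4387
P₀ = V_3/(1+r)^3 = 28.4387/(1+0.066)^3 = 23.4767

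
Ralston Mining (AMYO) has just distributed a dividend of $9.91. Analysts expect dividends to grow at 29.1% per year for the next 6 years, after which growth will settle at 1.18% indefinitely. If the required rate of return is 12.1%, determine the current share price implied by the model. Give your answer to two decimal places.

Two-stage DDM. Project D₁…D_6 at 0.291, terminal growth 0.0118, discount at r = 0.121.
D_1 = 12.7938
D_2 = 16.5168
D_3 = 21.3232
D_4 = 27.5283
D_5 = 35.5390
D_6 = 45.8808
Terminal value at t=6: TV = D_7/(r−g) = 46.4222/(0.121−0.0118) = 425.1118
P₀ = 12.7938/(1+0.121)^1 + 16.5168/(1+0.121)^2 + 21.3232/(1+0.121)^3 + 27.5283/(1+0.121)^4 + 35.5390/(1+0.121)^5 + 45.8808/(1+0.121)^6 + 425.1118/(1+0.121)^6 = 314.5468

$314.55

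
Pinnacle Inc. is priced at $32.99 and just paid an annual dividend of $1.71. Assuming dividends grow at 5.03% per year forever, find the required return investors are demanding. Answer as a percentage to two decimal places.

Rearranging the constant-growth DDM: r = D₁/P₀ + g.
D₁ = 1.71 × (1 + 0.0503) = 1.7960.
r = 1.7960 / 32.99 + 0.0503 = 0.05444 + 0.0503 = 0.10474

10.47%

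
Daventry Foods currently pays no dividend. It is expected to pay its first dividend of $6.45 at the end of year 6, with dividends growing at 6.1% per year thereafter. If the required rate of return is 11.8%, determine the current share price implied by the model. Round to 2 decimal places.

Deferred-dividend DDM. At t=5 the remaining stream is a growing perpetuity with first payment D_6 = 6.45.
V_5 = D_6/(r−g) = 6.45/(0.118−0.061) = 113.1579
P₀ = V_5/(1+r)^5 = 113.1579/(1+0.118)^5 = 64.7852

$64.79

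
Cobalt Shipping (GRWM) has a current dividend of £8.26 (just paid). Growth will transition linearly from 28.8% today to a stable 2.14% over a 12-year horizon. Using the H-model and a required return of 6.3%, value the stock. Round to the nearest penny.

H-model: P₀ = D₀[(1+g_L) + H(g_S−g_L)]/(r−g_L), with H = 12/2 = 6.
P₀ = 8.26 × [(1+0.0214) + 6×(0.288−0.0214)] / (0.063−0.0214)
   = 8.26 × 2.6210 / 0.0416 = 520.4197

£520.42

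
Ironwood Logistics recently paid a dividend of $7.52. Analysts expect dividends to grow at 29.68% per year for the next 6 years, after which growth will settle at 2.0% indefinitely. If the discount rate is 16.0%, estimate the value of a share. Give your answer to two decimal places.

$174.82

Two-stage DDM. Project D₁…D_6 at 0.2968, terminal growth 0.02, discount at r = 0.16.
D_1 = 9.7519
D_2 = 12.6463
D_3 = 16.3997
D_4 = 21.2672
D_5 = 27.5793
D_6 = 35.7648
Terminal value at t=6: TV = D_7/(r−g) = 36.4801/(0.16−0.02) = 260.5721
P₀ = 9.7519/(1+0.16)^1 + 12.6463/(1+0.16)^2 + 16.3997/(1+0.16)^3 + 21.2672/(1+0.16)^4 + 27.5793/(1+0.16)^5 + 35.7648/(1+0.16)^6 + 260.5721/(1+0.16)^6 = 174.8175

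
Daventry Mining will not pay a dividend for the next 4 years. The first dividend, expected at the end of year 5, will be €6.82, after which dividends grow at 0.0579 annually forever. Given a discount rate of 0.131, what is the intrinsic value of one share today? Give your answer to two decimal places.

€57.02

Deferred-dividend DDM. At t=4 the remaining stream is a growing perpetuity with first payment D_5 = 6.82.
V_4 = D_5/(r−g) = 6.82/(0.131−0.0579) = 93.2969
P₀ = V_4/(1+r)^4 = 93.2969/(1+0.131)^4 = 57.0186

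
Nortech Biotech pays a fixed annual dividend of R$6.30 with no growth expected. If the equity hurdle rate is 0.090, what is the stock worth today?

Zero-growth DDM (perpetuity): P₀ = D/r = 6.30 / 0.09 = 70.0000

R$70.00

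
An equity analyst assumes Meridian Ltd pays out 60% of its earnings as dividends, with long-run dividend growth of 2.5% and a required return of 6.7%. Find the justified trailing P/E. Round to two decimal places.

Justified trailing P/E = b(1+g)/(r−g) = 0.60×(1+0.025)/(0.067−0.025) = 14.6429

14.64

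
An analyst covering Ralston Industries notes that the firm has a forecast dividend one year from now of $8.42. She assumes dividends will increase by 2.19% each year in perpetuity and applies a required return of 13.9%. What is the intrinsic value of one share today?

Gordon growth model: P₀ = D₁/(r − g), with D₁ = 8.42 given directly.
P₀ = 8.4200 / (0.139 − 0.0219) = 8.4200 / 0.1171 = 71.9044

$71.90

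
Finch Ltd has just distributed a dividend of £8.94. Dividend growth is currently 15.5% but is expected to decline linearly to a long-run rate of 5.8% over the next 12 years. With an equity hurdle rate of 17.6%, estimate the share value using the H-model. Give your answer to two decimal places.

£124.25

H-model: P₀ = D₀[(1+g_L) + H(g_S−g_L)]/(r−g_L), with H = 12/2 = 6.
P₀ = 8.94 × [(1+0.058) + 6×(0.155−0.058)] / (0.176−0.058)
   = 8.94 × 1.6400 / 0.118 = 124.2508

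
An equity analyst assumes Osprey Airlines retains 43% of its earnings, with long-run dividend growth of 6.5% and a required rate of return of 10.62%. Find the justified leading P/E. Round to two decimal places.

Payout ratio b = 1 − 0.43 = 0.57.
Justified leading P/E = b/(r−g) = 0.57/(0.1062−0.065) = 13.8350

13.83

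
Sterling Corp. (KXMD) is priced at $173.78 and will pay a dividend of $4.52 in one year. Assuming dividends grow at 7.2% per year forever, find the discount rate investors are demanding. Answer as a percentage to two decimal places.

Rearranging the constant-growth DDM: r = D₁/P₀ + g.
r = 4.5200 / 173.78 + 0.072 = 0.02601 + 0.072 = 0.09801

9.80%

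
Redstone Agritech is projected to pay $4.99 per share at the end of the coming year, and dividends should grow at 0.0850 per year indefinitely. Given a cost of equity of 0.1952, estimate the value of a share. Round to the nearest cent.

$45.28

Gordon growth model: P₀ = D₁/(r − g), with D₁ = 4.99 given directly.
P₀ = 4.9900 / (0.1952 − 0.085) = 4.9900 / 0.1102 = 45.2813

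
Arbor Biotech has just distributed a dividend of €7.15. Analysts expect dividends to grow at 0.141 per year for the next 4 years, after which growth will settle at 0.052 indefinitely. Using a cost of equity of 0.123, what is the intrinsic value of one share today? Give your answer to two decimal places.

Two-stage DDM. Project D₁…D_4 at 0.141, terminal growth 0.052, discount at r = 0.123.
D_1 = 8.1582
D_2 = 9.3084
D_3 = 10.6209
D_4 = 12.1185
Terminal value at t=4: TV = D_5/(r−g) = 12.7487/(0.123−0.052) = 179.5585
P₀ = 8.1582/(1+0.123)^1 + 9.3084/(1+0.123)^2 + 10.6209/(1+0.123)^3 + 12.1185/(1+0.123)^4 + 179.5585/(1+0.123)^4 = 142.6627

€142.66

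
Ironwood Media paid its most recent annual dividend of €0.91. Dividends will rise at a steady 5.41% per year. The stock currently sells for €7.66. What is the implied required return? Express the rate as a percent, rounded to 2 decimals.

17.93%

Rearranging the constant-growth DDM: r = D₁/P₀ + g.
D₁ = 0.91 × (1 + 0.0541) = 0.9592.
r = 0.9592 / 7.66 + 0.0541 = 0.12523 + 0.0541 = 0.17933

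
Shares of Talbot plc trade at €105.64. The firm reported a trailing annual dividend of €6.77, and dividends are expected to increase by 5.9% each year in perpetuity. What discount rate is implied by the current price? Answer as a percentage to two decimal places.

12.69%

Rearranging the constant-growth DDM: r = D₁/P₀ + g.
D₁ = 6.77 × (1 + 0.059) = 7.1694.
r = 7.1694 / 105.64 + 0.059 = 0.06787 + 0.059 = 0.12687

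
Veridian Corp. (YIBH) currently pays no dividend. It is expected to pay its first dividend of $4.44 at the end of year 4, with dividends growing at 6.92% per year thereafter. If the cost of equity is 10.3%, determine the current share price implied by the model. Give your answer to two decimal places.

Deferred-dividend DDM. At t=3 the remaining stream is a growing perpetuity with first payment D_4 = 4.44.
V_3 = D_4/(r−g) = 4.44/(0.103−0.0692) = 131.3609
P₀ = V_3/(1+r)^3 = 131.3609/(1+0.103)^3 = 97.8903

$97.89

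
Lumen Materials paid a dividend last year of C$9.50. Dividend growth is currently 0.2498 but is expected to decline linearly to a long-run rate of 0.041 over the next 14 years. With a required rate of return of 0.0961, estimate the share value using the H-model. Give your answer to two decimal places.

H-model: P₀ = D₀[(1+g_L) + H(g_S−g_L)]/(r−g_L), with H = 14/2 = 7.
P₀ = 9.50 × [(1+0.041) + 7×(0.2498−0.041)] / (0.0961−0.041)
   = 9.50 × 2.5026 / 0.0551 = 431.4828

C$431.48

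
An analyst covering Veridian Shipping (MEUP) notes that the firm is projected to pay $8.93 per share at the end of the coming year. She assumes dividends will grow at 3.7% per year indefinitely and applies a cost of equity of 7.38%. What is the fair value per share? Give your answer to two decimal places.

$242.66

Gordon growth model: P₀ = D₁/(r − g), with D₁ = 8.93 given directly.
P₀ = 8.9300 / (0.0738 − 0.037) = 8.9300 / 0.0368 = 242.6630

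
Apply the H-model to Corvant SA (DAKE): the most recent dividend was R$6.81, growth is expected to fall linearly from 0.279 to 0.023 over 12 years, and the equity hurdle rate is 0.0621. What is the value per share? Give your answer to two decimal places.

R$445.70

H-model: P₀ = D₀[(1+g_L) + H(g_S−g_L)]/(r−g_L), with H = 12/2 = 6.
P₀ = 6.81 × [(1+0.023) + 6×(0.279−0.023)] / (0.0621−0.023)
   = 6.81 × 2.5590 / 0.0391 = 445.6980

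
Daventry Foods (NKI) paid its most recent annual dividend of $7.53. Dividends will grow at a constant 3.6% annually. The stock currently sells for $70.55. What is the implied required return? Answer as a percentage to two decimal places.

14.66%

Rearranging the constant-growth DDM: r = D₁/P₀ + g.
D₁ = 7.53 × (1 + 0.036) = 7.8011.
r = 7.8011 / 70.55 + 0.036 = 0.11058 + 0.036 = 0.14658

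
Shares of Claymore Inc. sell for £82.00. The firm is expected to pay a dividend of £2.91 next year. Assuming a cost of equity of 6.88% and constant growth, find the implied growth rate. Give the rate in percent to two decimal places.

3.33%

From P₀ = D₁/(r − g), the implied growth is g = r − D₁/P₀.
g = 0.0688 − 2.91/82.00 = 0.0688 − 0.03549 = 0.03331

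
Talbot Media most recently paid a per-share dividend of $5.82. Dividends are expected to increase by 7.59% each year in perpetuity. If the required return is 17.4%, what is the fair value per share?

$63.83

Gordon growth model: P₀ = D₁/(r − g). D₁ = 5.82 × (1 + 0.0759) = 6.2617.
P₀ = 6.2617 / (0.174 − 0.0759) = 6.2617 / 0.0981 = 63.8302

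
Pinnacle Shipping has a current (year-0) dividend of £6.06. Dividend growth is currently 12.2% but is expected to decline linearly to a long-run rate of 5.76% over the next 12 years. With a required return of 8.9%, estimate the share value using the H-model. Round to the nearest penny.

£278.68

H-model: P₀ = D₀[(1+g_L) + H(g_S−g_L)]/(r−g_L), with H = 12/2 = 6.
P₀ = 6.06 × [(1+0.0576) + 6×(0.122−0.0576)] / (0.089−0.0576)
   = 6.06 × 1.4440 / 0.0314 = 278.6828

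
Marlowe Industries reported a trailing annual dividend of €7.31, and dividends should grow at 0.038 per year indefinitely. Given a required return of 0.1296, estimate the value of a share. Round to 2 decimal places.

Gordon growth model: P₀ = D₁/(r − g). D₁ = 7.31 × (1 + 0.038) = 7.5878.
P₀ = 7.5878 / (0.1296 − 0.038) = 7.5878 / 0.0916 = 82.8360

€82.84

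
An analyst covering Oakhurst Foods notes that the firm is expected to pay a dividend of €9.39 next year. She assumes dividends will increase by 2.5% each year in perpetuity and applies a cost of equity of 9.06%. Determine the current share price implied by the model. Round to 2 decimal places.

Gordon growth model: P₀ = D₁/(r − g), with D₁ = 9.39 given directly.
P₀ = 9.3900 / (0.0906 − 0.025) = 9.3900 / 0.0656 = 143.1402

€143.14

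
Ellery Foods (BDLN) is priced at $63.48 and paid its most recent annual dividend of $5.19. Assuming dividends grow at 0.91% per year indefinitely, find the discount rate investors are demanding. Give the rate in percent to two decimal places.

Rearranging the constant-growth DDM: r = D₁/P₀ + g.
D₁ = 5.19 × (1 + 0.0091) = 5.2372.
r = 5.2372 / 63.48 + 0.0091 = 0.08250 + 0.0091 = 0.09160

9.16%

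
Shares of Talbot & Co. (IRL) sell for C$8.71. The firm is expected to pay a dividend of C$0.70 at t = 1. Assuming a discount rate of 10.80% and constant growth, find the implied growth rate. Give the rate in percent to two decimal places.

From P₀ = D₁/(r − g), the implied growth is g = r − D₁/P₀.
g = 0.108 − 0.70/8.71 = 0.108 − 0.08037 = 0.02763

2.76%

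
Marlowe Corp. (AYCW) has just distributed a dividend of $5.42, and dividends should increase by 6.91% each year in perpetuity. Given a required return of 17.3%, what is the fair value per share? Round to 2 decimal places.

$55.77

Gordon growth model: P₀ = D₁/(r − g). D₁ = 5.42 × (1 + 0.0691) = 5.7945.
P₀ = 5.7945 / (0.173 − 0.0691) = 5.7945 / 0.1039 = 55.7702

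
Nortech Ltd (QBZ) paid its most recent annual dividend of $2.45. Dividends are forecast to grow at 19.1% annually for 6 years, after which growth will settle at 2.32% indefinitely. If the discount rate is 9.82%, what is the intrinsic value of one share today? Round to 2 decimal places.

Two-stage DDM. Project D₁…D_6 at 0.191, terminal growth 0.0232, discount at r = 0.0982.
D_1 = 2.9180
D_2 = 3.4753
D_3 = 4.1391
D_4 = 4.9296
D_5 = 5.8712
D_6 = 6.9926
Terminal value at t=6: TV = D_7/(r−g) = 7.1548/(0.0982−0.0232) = 95.3973
P₀ = 2.9180/(1+0.0982)^1 + 3.4753/(1+0.0982)^2 + 4.1391/(1+0.0982)^3 + 4.9296/(1+0.0982)^4 + 5.8712/(1+0.0982)^5 + 6.9926/(1+0.0982)^6 + 95.3973/(1+0.0982)^6 = 74.0954

$74.10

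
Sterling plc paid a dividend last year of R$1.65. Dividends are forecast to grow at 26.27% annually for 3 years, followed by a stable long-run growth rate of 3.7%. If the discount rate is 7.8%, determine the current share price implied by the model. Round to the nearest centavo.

R$73.92

Two-stage DDM. Project D₁…D_3 at 0.2627, terminal growth 0.037, discount at r = 0.078.
D_1 = 2.0835
D_2 = 2.6308
D_3 = 3.3219
Terminal value at t=3: TV = D_4/(r−g) = 3.4448/(0.078−0.037) = 84.0194
P₀ = 2.0835/(1+0.078)^1 + 2.6308/(1+0.078)^2 + 3.3219/(1+0.078)^3 + 84.0194/(1+0.078)^3 = 73.9175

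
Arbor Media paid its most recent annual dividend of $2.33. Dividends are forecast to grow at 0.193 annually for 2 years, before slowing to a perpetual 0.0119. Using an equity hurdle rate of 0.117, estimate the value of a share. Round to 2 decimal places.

$30.74

Two-stage DDM. Project D₁…D_2 at 0.193, terminal growth 0.0119, discount at r = 0.117.
D_1 = 2.7797
D_2 = 3.3162
Terminal value at t=2: TV = D_3/(r−g) = 3.3556/(0.117−0.0119) = 31.9280
P₀ = 2.7797/(1+0.117)^1 + 3.3162/(1+0.117)^2 + 31.9280/(1+0.117)^2 = 30.7361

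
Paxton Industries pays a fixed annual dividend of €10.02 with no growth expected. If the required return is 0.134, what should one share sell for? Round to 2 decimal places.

Zero-growth DDM (perpetuity): P₀ = D/r = 10.02 / 0.134 = 74.7761

€74.78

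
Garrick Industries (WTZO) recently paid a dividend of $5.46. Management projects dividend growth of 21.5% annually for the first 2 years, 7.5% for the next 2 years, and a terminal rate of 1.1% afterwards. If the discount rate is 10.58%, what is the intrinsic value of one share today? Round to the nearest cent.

$91.66

Three-stage DDM. Project D₁…D_4; terminal Gordon value at t=4 with g = 0.011; discount at r = 0.1058.
D_1 = 6.6339
D_2 = 8.0602
D_3 = 8.6647
D_4 = 9.3146
TV_4 = 9.4170/(0.1058−0.011) = 99.3356
P₀ = Σ Dₜ/(1+r)ᵗ + TV_4/(1+r)^4 = 91.6636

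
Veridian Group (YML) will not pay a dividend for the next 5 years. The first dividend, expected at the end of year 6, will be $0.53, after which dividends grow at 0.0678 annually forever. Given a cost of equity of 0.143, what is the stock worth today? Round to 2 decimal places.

$3.61

Deferred-dividend DDM. At t=5 the remaining stream is a growing perpetuity with first payment D_6 = 0.53.
V_5 = D_6/(r−g) = 0.53/(0.143−0.0678) = 7.0479
P₀ = V_5/(1+r)^5 = 7.0479/(1+0.143)^5 = 3.6127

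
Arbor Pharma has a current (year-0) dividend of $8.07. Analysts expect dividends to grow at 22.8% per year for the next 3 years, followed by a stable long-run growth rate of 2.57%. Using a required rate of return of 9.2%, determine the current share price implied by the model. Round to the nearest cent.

$208.30

Two-stage DDM. Project D₁…D_3 at 0.228, terminal growth 0.0257, discount at r = 0.092.
D_1 = 9.9100
D_2 = 12.1694
D_3 = 14.9441
Terminal value at t=3: TV = D_4/(r−g) = 15.3281/(0.092−0.0257) = 231.1934
P₀ = 9.9100/(1+0.092)^1 + 12.1694/(1+0.092)^2 + 14.9441/(1+0.092)^3 + 231.1934/(1+0.092)^3 = 208.3012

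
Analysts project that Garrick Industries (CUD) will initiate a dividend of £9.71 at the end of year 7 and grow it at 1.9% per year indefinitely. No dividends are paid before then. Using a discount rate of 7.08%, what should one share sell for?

Deferred-dividend DDM. At t=6 the remaining stream is a growing perpetuity with first payment D_7 = 9.71.
V_6 = D_7/(r−g) = 9.71/(0.0708−0.019) = 187.4517
P₀ = V_6/(1+r)^6 = 187.4517/(1+0.0708)^6 = 124.3481

£124.35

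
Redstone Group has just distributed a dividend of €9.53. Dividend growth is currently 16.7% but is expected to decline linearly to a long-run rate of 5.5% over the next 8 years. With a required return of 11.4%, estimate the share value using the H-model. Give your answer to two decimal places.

H-model: P₀ = D₀[(1+g_L) + H(g_S−g_L)]/(r−g_L), with H = 8/2 = 4.
P₀ = 9.53 × [(1+0.055) + 4×(0.167−0.055)] / (0.114−0.055)
   = 9.53 × 1.5030 / 0.059 = 242.7727

€242.77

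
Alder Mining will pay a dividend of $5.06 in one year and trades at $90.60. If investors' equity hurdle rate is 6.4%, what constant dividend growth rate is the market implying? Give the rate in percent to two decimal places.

From P₀ = D₁/(r − g), the implied growth is g = r − D₁/P₀.
g = 0.064 − 5.06/90.60 = 0.064 − 0.05585 = 0.00815

0.82%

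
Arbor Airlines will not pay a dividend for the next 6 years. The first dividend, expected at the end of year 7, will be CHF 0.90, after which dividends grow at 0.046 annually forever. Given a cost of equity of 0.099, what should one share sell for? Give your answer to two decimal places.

CHF 9.64

Deferred-dividend DDM. At t=6 the remaining stream is a growing perpetuity with first payment D_7 = 0.90.
V_6 = D_7/(r−g) = 0.90/(0.099−0.046) = 16.9811
P₀ = V_6/(1+r)^6 = 16.9811/(1+0.099)^6 = 9.6379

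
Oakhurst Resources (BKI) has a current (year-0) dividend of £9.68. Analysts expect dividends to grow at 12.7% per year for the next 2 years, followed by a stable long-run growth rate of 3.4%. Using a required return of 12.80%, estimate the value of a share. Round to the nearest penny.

£125.63

Two-stage DDM. Project D₁…D_2 at 0.127, terminal growth 0.034, discount at r = 0.128.
D_1 = 10.9094
D_2 = 12.2948
Terminal value at t=2: TV = D_3/(r−g) = 12.7129/(0.128−0.034) = 135.2433
P₀ = 10.9094/(1+0.128)^1 + 12.2948/(1+0.128)^2 + 135.2433/(1+0.128)^2 = 125.6256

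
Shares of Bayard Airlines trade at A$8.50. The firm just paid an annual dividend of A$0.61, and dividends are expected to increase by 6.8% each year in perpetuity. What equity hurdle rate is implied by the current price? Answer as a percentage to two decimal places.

14.46%

Rearranging the constant-growth DDM: r = D₁/P₀ + g.
D₁ = 0.61 × (1 + 0.068) = 0.6515.
r = 0.6515 / 8.50 + 0.068 = 0.07664 + 0.068 = 0.14464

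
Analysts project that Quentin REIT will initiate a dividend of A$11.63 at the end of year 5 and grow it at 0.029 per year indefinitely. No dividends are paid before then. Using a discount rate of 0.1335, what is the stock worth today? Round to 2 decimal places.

Deferred-dividend DDM. At t=4 the remaining stream is a growing perpetuity with first payment D_5 = 11.63.
V_4 = D_5/(r−g) = 11.63/(0.1335−0.029) = 111.2919
P₀ = V_4/(1+r)^4 = 111.2919/(1+0.1335)^4 = 67.4182

A$67.42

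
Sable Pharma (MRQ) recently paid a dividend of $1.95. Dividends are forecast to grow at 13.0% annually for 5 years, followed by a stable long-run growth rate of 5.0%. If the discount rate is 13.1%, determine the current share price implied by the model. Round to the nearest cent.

$34.89

Two-stage DDM. Project D₁…D_5 at 0.13, terminal growth 0.05, discount at r = 0.131.
D_1 = 2.2035
D_2 = 2.4900
D_3 = 2.8136
D_4 = 3.1794
D_5 = 3.5927
Terminal value at t=5: TV = D_6/(r−g) = 3.7724/(0.131−0.05) = 46.5727
P₀ = 2.2035/(1+0.131)^1 + 2.4900/(1+0.131)^2 + 2.8136/(1+0.131)^3 + 3.1794/(1+0.131)^4 + 3.5927/(1+0.131)^5 + 46.5727/(1+0.131)^5 = 34.8904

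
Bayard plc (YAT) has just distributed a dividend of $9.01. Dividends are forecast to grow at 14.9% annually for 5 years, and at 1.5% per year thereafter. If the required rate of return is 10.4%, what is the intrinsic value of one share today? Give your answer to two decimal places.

Two-stage DDM. Project D₁…D_5 at 0.149, terminal growth 0.015, discount at r = 0.104.
D_1 = 10.3525
D_2 = 11.8950
D_3 = 13.6674
D_4 = 15.7038
D_5 = 18.0437
Terminal value at t=5: TV = D_6/(r−g) = 18.3143/(0.104−0.015) = 205.7790
P₀ = 10.3525/(1+0.104)^1 + 11.8950/(1+0.104)^2 + 13.6674/(1+0.104)^3 + 15.7038/(1+0.104)^4 + 18.0437/(1+0.104)^5 + 205.7790/(1+0.104)^5 = 176.3421

$176.34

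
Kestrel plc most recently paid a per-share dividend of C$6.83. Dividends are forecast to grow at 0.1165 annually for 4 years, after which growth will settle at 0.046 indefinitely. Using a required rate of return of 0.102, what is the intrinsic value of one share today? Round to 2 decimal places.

C$162.65

Two-stage DDM. Project D₁…D_4 at 0.1165, terminal growth 0.046, discount at r = 0.102.
D_1 = 7.6257
D_2 = 8.5141
D_3 = 9.5060
D_4 = 10.6134
Terminal value at t=4: TV = D_5/(r−g) = 11.1016/(0.102−0.046) = 198.2436
P₀ = 7.6257/(1+0.102)^1 + 8.5141/(1+0.102)^2 + 9.5060/(1+0.102)^3 + 10.6134/(1+0.102)^4 + 198.2436/(1+0.102)^4 = 162.6534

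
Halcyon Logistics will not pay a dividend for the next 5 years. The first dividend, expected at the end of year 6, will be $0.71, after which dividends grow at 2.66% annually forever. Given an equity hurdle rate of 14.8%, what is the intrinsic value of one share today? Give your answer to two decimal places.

Deferred-dividend DDM. At t=5 the remaining stream is a growing perpetuity with first payment D_6 = 0.71.
V_5 = D_6/(r−g) = 0.71/(0.148−0.0266) = 5.8484
P₀ = V_5/(1+r)^5 = 5.8484/(1+0.148)^5 = 2.9331

$2.93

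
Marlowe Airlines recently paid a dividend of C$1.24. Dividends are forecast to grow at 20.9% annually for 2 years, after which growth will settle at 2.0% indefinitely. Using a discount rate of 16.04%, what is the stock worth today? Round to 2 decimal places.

Two-stage DDM. Project D₁…D_2 at 0.209, terminal growth 0.02, discount at r = 0.1604.
D_1 = 1.4992
D_2 = 1.8125
Terminal value at t=2: TV = D_3/(r−g) = 1.8487/(0.1604−0.02) = 13.1676
P₀ = 1.4992/(1+0.1604)^1 + 1.8125/(1+0.1604)^2 + 13.1676/(1+0.1604)^2 = 12.4169

C$12.42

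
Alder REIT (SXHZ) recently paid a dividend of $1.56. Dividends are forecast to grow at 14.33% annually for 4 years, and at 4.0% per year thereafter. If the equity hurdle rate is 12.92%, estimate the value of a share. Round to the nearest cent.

$25.55

Two-stage DDM. Project D₁…D_4 at 0.1433, terminal growth 0.04, discount at r = 0.1292.
D_1 = 1.7835
D_2 = 2.0391
D_3 = 2.3313
D_4 = 2.6654
Terminal value at t=4: TV = D_5/(r−g) = 2.7720/(0.1292−0.04) = 31.0766
P₀ = 1.7835/(1+0.1292)^1 + 2.0391/(1+0.1292)^2 + 2.3313/(1+0.1292)^3 + 2.6654/(1+0.1292)^4 + 31.0766/(1+0.1292)^4 = 25.5512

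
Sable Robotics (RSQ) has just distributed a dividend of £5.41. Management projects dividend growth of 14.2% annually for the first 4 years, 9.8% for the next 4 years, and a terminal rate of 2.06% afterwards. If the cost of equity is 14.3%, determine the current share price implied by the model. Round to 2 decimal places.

£79.40

Three-stage DDM. Project D₁…D_8; terminal Gordon value at t=8 with g = 0.0206; discount at r = 0.143.
D_1 = 6.1782
D_2 = 7.0555
D_3 = 8.0574
D_4 = 9.2016
D_5 = 10.1033
D_6 = 11.0934
D_7 = 12.1806
D_8 = 13.3743
TV_8 = 13.6498/(0.143−0.0206) = 111.5181
P₀ = Σ Dₜ/(1+r)ᵗ + TV_8/(1+r)^8 = 79.3968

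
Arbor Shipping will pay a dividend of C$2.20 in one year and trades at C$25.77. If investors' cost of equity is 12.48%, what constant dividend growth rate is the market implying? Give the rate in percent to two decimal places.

From P₀ = D₁/(r − g), the implied growth is g = r − D₁/P₀.
g = 0.1248 − 2.20/25.77 = 0.1248 − 0.08537 = 0.03943

3.94%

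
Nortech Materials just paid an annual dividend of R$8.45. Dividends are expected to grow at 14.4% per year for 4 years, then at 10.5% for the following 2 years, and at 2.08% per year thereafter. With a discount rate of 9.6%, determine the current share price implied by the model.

Three-stage DDM. Project D₁…D_6; terminal Gordon value at t=6 with g = 0.0208; discount at r = 0.096.
D_1 = 9.6668
D_2 = 11.0588
D_3 = 12.6513
D_4 = 14.4731
D_5 = 15.9927
D_6 = 17.6720
TV_6 = 18.0396/(0.096−0.0208) = 239.8878
P₀ = Σ Dₜ/(1+r)ᵗ + TV_6/(1+r)^6 = 196.3778

R$196.38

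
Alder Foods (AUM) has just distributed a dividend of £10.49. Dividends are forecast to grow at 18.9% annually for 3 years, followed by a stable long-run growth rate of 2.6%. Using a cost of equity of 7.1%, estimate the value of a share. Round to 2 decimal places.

Two-stage DDM. Project D₁…D_3 at 0.189, terminal growth 0.026, discount at r = 0.071.
D_1 = 12.4726
D_2 = 14.8299
D_3 = 17.6328
Terminal value at t=3: TV = D_4/(r−g) = 18.0912/(0.071−0.026) = 402.0276
P₀ = 12.4726/(1+0.071)^1 + 14.8299/(1+0.071)^2 + 17.6328/(1+0.071)^3 + 402.0276/(1+0.071)^3 = 366.1839

£366.18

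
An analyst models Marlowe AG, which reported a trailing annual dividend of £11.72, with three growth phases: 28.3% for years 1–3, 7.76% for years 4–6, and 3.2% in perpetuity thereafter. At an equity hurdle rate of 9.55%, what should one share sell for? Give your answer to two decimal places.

Three-stage DDM. Project D₁…D_6; terminal Gordon value at t=6 with g = 0.032; discount at r = 0.0955.
D_1 = 15.0368
D_2 = 19.2922
D_3 = 24.7518
D_4 = 26.6726
D_5 = 28.7424
D_6 = 30.9728
TV_6 = 31.9639/(0.0955−0.032) = 503.3688
P₀ = Σ Dₜ/(1+r)ᵗ + TV_6/(1+r)^6 = 394.4954

£394.50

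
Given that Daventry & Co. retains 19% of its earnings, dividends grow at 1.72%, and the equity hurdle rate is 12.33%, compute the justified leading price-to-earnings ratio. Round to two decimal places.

7.63

Payout ratio b = 1 − 0.19 = 0.81.
Justified leading P/E = b/(r−g) = 0.81/(0.1233−0.0172) = 7.6343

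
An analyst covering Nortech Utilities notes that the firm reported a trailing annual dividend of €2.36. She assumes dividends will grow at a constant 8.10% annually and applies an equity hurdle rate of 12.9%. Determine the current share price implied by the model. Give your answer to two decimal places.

€53.15

Gordon growth model: P₀ = D₁/(r − g). D₁ = 2.36 × (1 + 0.081) = 2.5512.
P₀ = 2.5512 / (0.129 − 0.081) = 2.5512 / 0.048 = 53.1492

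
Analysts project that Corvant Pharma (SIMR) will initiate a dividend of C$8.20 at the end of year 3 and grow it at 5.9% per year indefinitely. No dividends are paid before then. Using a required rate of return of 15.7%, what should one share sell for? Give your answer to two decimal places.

Deferred-dividend DDM. At t=2 the remaining stream is a growing perpetuity with first payment D_3 = 8.20.
V_2 = D_3/(r−g) = 8.20/(0.157−0.059) = 83.6735
P₀ = V_2/(1+r)^2 = 83.6735/(1+0.157)^2 = 62.5059

C$62.51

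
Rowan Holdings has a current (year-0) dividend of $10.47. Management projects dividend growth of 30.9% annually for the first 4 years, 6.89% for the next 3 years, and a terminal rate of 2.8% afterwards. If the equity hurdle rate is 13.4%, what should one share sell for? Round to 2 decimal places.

$261.31

Three-stage DDM. Project D₁…D_7; terminal Gordon value at t=7 with g = 0.028; discount at r = 0.134.
D_1 = 13.7052
D_2 = 17.9401
D_3 = 23.4837
D_4 = 30.7401
D_5 = 32.8581
D_6 = 35.1220
D_7 = 37.5419
TV_7 = 38.5931/(0.134−0.028) = 364.0858
P₀ = Σ Dₜ/(1+r)ᵗ + TV_7/(1+r)^7 = 261.3120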